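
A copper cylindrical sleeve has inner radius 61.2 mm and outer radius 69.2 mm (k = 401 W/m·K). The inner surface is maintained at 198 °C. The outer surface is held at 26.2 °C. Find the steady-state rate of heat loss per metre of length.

Q' = 2πk·ΔT/ln(r₂/r₁) = 2π × 401 × 171.8 / ln(0.0692/0.0612) = 3.52×10^6 W/m

Q' = 3520 kW/m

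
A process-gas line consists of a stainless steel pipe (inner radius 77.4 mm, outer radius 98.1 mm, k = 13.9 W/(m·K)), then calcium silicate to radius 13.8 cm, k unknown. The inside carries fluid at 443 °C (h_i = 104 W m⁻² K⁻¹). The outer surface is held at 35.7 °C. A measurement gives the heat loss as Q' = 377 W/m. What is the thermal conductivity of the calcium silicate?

k = 0.0513 W/m·K

ΣR = ΔT/Q' = |443 − 35.7|/377 = 1.080 m·K/W
Known resistances:
  R'_conv,in = 1/(2πr h) = 1/(2π·0.0774·104) = 0.01977 m·K/W
  R'_stainless steel = ln(0.0981/0.0774)/(2πk) = 0.2370/(2π·13.9) = 0.002714 m·K/W
R_calcium silicate = ΣR − ΣR_known = 1.080 − 0.02248 = 1.058 m·K/W
ln(r₂/r₁)/(2πk) = 1.058 ⇒ k = 0.3413/(2π·1.058) = 0.0513 W/m·K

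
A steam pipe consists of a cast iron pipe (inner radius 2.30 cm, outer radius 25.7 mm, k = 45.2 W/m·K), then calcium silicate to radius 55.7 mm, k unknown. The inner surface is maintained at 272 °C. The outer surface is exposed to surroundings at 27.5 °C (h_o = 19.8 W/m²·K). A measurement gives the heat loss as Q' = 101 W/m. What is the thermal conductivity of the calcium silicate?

k = 0.0541 W/m·K

ΣR = ΔT/Q' = |272 − 27.5|/101 = 2.421 m·K/W
Known resistances:
  R'_cast iron = ln(0.0257/0.0230)/(2πk) = 0.1110/(2π·45.2) = 3.908×10^-4 m·K/W
  R'_conv,out = 1/(2πr h) = 1/(2π·0.0557·19.8) = 0.1443 m·K/W
R_calcium silicate = ΣR − ΣR_known = 2.421 − 0.1447 = 2.276 m·K/W
ln(r₂/r₁)/(2πk) = 2.276 ⇒ k = 0.7735/(2π·2.276) = 0.0541 W/m·K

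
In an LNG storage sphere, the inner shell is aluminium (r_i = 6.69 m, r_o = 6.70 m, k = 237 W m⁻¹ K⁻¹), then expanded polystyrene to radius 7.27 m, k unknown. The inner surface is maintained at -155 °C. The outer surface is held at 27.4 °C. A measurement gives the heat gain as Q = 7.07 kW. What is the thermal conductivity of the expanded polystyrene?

k = 0.0361 W/m·K

ΣR = ΔT/Q = |-155 − 27.4|/7070 = 0.02580 K/W
Known resistances:
  R_aluminium = (1/6.69 − 1/6.70)/(4πk) = 2.231×10^-4/(4π·237) = 7.491×10^-8 K/W
R_expanded polystyrene = ΣR − ΣR_known = 0.02580 − 7.491×10^-8 = 0.02580 K/W
(1/r₁−1/r₂)/(4πk) = 0.02580 ⇒ k = 0.01170/(4π·0.02580) = 0.0361 W/m·K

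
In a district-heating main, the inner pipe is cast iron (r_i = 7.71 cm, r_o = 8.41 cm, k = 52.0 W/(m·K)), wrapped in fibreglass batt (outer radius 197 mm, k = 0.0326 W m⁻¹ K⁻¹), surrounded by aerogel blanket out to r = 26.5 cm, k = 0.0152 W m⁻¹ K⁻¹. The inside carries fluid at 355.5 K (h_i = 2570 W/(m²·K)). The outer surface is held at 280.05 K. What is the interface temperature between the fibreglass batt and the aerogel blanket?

Series thermal resistances, inner to outer:
  R'_conv,in = 1/(2πr h) = 1/(2π·0.0771·2570) = 8.032×10^-4 m·K/W
  R'_cast iron = ln(0.0841/0.0771)/(2πk) = 0.08690/(2π·52.0) = 2.660×10^-4 m·K/W
  R'_fibreglass batt = ln(0.197/0.0841)/(2πk) = 0.8512/(2π·0.0326) = 4.156 m·K/W
  R'_aerogel blanket = ln(0.265/0.197)/(2πk) = 0.2965/(2π·0.0152) = 3.105 m·K/W
ΣR = 8.032×10^-4 + 2.660×10^-4 + 4.156 + 3.105 = 7.262 m·K/W
Q' = ΔT/ΣR = (355.5 K − 280.05 K)/7.262 = 10.39 W/m
From the inner boundary to the fibreglass batt/aerogel blanket interface, ΣR_partial = 4.157 m·K/W.
T_interface = T_in − Q'·ΣR_partial = 355.5 K − (10.39)(4.157) = 312.3 K

T = 312.3 K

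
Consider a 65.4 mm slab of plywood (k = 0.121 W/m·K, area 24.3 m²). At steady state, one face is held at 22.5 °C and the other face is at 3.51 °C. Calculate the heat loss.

Q = kA·ΔT/L = 0.121 × 24.3 × |22.5 °C − 3.51 °C| / 0.0654 = 854 W

Q = 854 W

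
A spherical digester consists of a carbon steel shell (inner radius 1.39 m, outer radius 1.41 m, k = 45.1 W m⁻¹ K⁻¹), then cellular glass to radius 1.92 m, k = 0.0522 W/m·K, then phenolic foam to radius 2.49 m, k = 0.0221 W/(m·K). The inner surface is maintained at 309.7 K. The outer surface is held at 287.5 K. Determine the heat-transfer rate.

Q = 31.0 W

Treat each layer as a resistance in series:
  R_carbon steel = (1/1.39 − 1/1.41)/(4πk) = 0.01020/(4π·45.1) = 1.801×10^-5 K/W
  R_cellular glass = (1/1.41 − 1/1.92)/(4πk) = 0.1884/(4π·0.0522) = 0.2872 K/W
  R_phenolic foam = (1/1.92 − 1/2.49)/(4πk) = 0.1192/(4π·0.0221) = 0.4293 K/W
ΣR = 1.801×10^-5 + 0.2872 + 0.4293 = 0.7165 K/W
Q = ΔT/ΣR = (309.7 K − 287.5 K)/0.7165 = 31.0 W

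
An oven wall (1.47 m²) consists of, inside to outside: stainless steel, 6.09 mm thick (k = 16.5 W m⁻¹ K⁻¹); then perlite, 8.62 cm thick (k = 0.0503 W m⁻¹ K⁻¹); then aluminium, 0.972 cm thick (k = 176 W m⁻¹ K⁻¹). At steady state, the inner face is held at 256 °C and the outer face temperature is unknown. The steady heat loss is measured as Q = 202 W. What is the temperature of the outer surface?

T_out = 20.5 °C

Series resistances:
  R_stainless steel = L/(kA) = 0.00609/(16.5·1.47) = 2.511×10^-4 K/W
  R_perlite = L/(kA) = 0.0862/(0.0503·1.47) = 1.166 K/W
  R_aluminium = L/(kA) = 0.00972/(176·1.47) = 3.757×10^-5 K/W
ΣR = 1.166 K/W
ΔT = Q·ΣR = 202 × 1.166 = 235.5 K
Heat flows outward, so T_out = T_in − ΔT = 256 − 235.5 = 20.5 °C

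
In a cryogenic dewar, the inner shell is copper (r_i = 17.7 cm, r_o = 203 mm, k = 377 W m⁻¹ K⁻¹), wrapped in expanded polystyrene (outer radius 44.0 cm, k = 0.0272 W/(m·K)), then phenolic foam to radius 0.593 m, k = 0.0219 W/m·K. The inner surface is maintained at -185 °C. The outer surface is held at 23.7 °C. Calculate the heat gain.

Q = 21.1 W

Treat each layer as a resistance in series:
  R_copper = (1/0.177 − 1/0.203)/(4πk) = 0.7236/(4π·377) = 1.527×10^-4 K/W
  R_expanded polystyrene = (1/0.203 − 1/0.440)/(4πk) = 2.653/(4π·0.0272) = 7.763 K/W
  R_phenolic foam = (1/0.440 − 1/0.593)/(4πk) = 0.5864/(4π·0.0219) = 2.131 K/W
ΣR = 1.527×10^-4 + 7.763 + 2.131 = 9.894 K/W
Q = ΔT/ΣR = (-185 °C − 23.7 °C)/9.894 = -21.1 W
(Negative Q ⇒ heat flows inward; heat gain = 21.1 W.)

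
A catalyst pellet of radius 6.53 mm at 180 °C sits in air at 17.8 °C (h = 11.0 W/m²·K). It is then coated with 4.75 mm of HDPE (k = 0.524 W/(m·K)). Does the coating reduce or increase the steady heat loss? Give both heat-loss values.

Critical radius for a sphere: r_cr = 2k/h = 0.0953 m = 9.53 cm.
Outer radius after coating: r₂ = 0.00653 + 0.00475 = 0.01128 m.
Since r₁ < r_cr and r₂ ≤ r_cr, the coating moves toward the maximum at r_cr — heat loss rises.
Bare: R = 1/(4πr₁²h) = 169.7 K/W; Q = 162.2/169.7 = 0.956 W.
Coated: R = R_cond + R_conv = 66.65 K/W; Q = 162.2/66.65 = 2.43 W.

increases: 0.956 → 2.43 W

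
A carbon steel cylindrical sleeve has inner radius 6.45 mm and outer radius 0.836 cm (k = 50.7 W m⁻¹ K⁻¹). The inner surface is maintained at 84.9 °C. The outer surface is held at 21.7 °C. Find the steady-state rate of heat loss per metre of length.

Q' = 77600 W/m

Q' = 2πk·ΔT/ln(r₂/r₁) = 2π × 50.7 × 63.2 / ln(0.00836/0.00645) = 77600 W/m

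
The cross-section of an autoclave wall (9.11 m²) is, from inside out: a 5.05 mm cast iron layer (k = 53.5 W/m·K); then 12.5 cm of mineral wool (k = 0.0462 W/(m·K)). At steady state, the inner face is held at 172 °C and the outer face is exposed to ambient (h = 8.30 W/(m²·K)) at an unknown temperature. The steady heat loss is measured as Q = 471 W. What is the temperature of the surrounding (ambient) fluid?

Sum the resistances:
  R_cast iron = L/(kA) = 0.00505/(53.5·9.11) = 1.036×10^-5 K/W
  R_mineral wool = L/(kA) = 0.125/(0.0462·9.11) = 0.2970 K/W
  R_conv,out = 1/(hA) = 1/(8.30·9.11) = 0.01323 K/W
ΣR = 0.3102 K/W
ΔT = Q·ΣR = 471 × 0.3102 = 146.1 K
Heat flows outward, so T_out = T_in − ΔT = 172 − 146.1 = 25.9 °C

T_out = 25.9 °C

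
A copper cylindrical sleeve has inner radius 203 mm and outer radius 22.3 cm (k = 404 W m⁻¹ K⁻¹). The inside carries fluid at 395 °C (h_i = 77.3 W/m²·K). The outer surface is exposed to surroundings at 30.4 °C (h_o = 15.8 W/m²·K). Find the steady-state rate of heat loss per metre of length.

Q' = 6590 W/m

Series thermal resistances, inner to outer:
  R'_conv,in = 1/(2πr h) = 1/(2π·0.203·77.3) = 0.01014 m·K/W
  R'_copper = ln(0.223/0.203)/(2πk) = 0.09397/(2π·404) = 3.702×10^-5 m·K/W
  R'_conv,out = 1/(2πr h) = 1/(2π·0.223·15.8) = 0.04517 m·K/W
ΣR = 0.01014 + 3.702×10^-5 + 0.04517 = 0.05535 m·K/W
Q' = ΔT/ΣR = (395 °C − 30.4 °C)/0.05535 = 6590 W/m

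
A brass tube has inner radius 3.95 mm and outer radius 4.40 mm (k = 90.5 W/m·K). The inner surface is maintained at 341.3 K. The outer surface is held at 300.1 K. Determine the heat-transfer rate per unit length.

Q' = 217 kW/m

Q' = 2πk·ΔT/ln(r₂/r₁) = 2π × 90.5 × 41.2 / ln(0.00440/0.00395) = 2.17×10^5 W/m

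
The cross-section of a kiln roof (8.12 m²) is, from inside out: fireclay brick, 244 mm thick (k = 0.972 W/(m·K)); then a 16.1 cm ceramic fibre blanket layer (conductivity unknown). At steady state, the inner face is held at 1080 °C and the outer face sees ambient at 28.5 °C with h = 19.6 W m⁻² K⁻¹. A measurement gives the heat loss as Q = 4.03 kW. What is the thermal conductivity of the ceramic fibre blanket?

k = 0.0886 W/m·K

ΣR = ΔT/Q = |1080 − 28.5|/4030 = 0.2609 K/W
Known resistances:
  R_fireclay brick = L/(kA) = 0.244/(0.972·8.12) = 0.03091 K/W
  R_conv,out = 1/(hA) = 1/(19.6·8.12) = 0.006283 K/W
R_ceramic fibre blanket = ΣR − ΣR_known = 0.2609 − 0.03719 = 0.2237 K/W
L/(kA) = 0.2237 ⇒ k = 0.161/(0.2237·8.12) = 0.0886 W/m·K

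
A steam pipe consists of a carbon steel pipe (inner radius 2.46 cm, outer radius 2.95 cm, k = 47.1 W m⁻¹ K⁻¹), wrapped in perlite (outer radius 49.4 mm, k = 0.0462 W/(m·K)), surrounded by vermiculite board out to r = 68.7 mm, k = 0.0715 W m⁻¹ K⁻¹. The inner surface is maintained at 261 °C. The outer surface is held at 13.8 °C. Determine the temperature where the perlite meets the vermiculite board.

T = 86.1 °C

Resistance network (inner→outer):
  R'_carbon steel = ln(0.0295/0.0246)/(2πk) = 0.1816/(2π·47.1) = 6.138×10^-4 m·K/W
  R'_perlite = ln(0.0494/0.0295)/(2πk) = 0.5156/(2π·0.0462) = 1.776 m·K/W
  R'_vermiculite board = ln(0.0687/0.0494)/(2πk) = 0.3298/(2π·0.0715) = 0.7341 m·K/W
ΣR = 6.138×10^-4 + 1.776 + 0.7341 = 2.511 m·K/W
Q' = ΔT/ΣR = (261 °C − 13.8 °C)/2.511 = 98.45 W/m
From the inner boundary to the perlite/vermiculite board interface, ΣR_partial = 1.777 m·K/W.
T_interface = T_in − Q'·ΣR_partial = 261 °C − (98.45)(1.777) = 86.1 °C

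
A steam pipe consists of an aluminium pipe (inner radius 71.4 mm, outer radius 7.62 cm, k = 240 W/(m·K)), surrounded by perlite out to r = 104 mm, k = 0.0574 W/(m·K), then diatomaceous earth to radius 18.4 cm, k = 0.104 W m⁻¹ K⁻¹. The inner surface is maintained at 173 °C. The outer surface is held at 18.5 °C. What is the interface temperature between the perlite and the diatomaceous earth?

Resistance network (inner→outer):
  R'_aluminium = ln(0.0762/0.0714)/(2πk) = 0.06506/(2π·240) = 4.315×10^-5 m·K/W
  R'_perlite = ln(0.104/0.0762)/(2πk) = 0.3110/(2π·0.0574) = 0.8624 m·K/W
  R'_diatomaceous earth = ln(0.184/0.104)/(2πk) = 0.5705/(2π·0.104) = 0.8731 m·K/W
ΣR = 4.315×10^-5 + 0.8624 + 0.8731 = 1.736 m·K/W
Q' = ΔT/ΣR = (173 °C − 18.5 °C)/1.736 = 89.00 W/m
From the inner boundary to the perlite/diatomaceous earth interface, ΣR_partial = 0.8624 m·K/W.
T_interface = T_in − Q'·ΣR_partial = 173 °C − (89.00)(0.8624) = 96.2 °C

T = 96.2 °C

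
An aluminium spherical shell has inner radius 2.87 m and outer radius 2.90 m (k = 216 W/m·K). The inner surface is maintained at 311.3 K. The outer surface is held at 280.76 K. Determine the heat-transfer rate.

Q = 23000 kW

Q = 4πk·ΔT/(1/r₁ − 1/r₂) = 4π × 216 × 30.54 / (1/2.87 − 1/2.90) = 2.30×10^7 W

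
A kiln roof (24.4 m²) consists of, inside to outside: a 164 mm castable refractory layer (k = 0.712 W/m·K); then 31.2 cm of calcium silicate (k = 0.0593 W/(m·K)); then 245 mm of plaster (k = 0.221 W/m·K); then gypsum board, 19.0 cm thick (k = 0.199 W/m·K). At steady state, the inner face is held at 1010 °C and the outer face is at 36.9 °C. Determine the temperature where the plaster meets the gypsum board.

Series thermal resistances, inner to outer:
  R_castable refractory = L/(kA) = 0.164/(0.712·24.4) = 0.009440 K/W
  R_calcium silicate = L/(kA) = 0.312/(0.0593·24.4) = 0.2156 K/W
  R_plaster = L/(kA) = 0.245/(0.221·24.4) = 0.04543 K/W
  R_gypsum board = L/(kA) = 0.190/(0.199·24.4) = 0.03913 K/W
ΣR = 0.009440 + 0.2156 + 0.04543 + 0.03913 = 0.3096 K/W
Q = ΔT/ΣR = (1010 °C − 36.9 °C)/0.3096 = 3143 W
From the inner boundary to the plaster/gypsum board interface, ΣR_partial = 0.2705 K/W.
T_interface = T_in − Q·ΣR_partial = 1010 °C − (3143)(0.2705) = 160 °C

T = 160 °C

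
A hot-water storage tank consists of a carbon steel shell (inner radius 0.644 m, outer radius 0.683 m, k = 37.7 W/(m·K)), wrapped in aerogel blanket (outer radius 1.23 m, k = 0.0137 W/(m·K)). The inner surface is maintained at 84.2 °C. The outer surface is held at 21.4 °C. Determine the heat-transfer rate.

Q = 16.6 W

Resistance network (inner→outer):
  R_carbon steel = (1/0.644 − 1/0.683)/(4πk) = 0.08867/(4π·37.7) = 1.872×10^-4 K/W
  R_aerogel blanket = (1/0.683 − 1/1.23)/(4πk) = 0.6511/(4π·0.0137) = 3.782 K/W
ΣR = 1.872×10^-4 + 3.782 = 3.782 K/W
Q = ΔT/ΣR = (84.2 °C − 21.4 °C)/3.782 = 16.6 W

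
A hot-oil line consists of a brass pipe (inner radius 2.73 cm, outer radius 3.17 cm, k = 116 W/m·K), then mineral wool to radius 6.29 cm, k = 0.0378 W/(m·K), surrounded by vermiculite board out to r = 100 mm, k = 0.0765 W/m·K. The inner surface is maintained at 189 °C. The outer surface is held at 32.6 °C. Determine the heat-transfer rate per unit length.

Q' = 40.6 W/m

Resistance network (inner→outer):
  R'_brass = ln(0.0317/0.0273)/(2πk) = 0.1494/(2π·116) = 2.050×10^-4 m·K/W
  R'_mineral wool = ln(0.0629/0.0317)/(2πk) = 0.6852/(2π·0.0378) = 2.885 m·K/W
  R'_vermiculite board = ln(0.100/0.0629)/(2πk) = 0.4636/(2π·0.0765) = 0.9645 m·K/W
ΣR = 2.050×10^-4 + 2.885 + 0.9645 = 3.850 m·K/W
Q' = ΔT/ΣR = (189 °C − 32.6 °C)/3.850 = 40.6 W/m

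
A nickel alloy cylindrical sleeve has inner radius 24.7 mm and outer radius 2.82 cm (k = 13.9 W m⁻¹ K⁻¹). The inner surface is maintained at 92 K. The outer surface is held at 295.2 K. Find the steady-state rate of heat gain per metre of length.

Q' = 134 kW/m

Q' = 2πk·ΔT/ln(r₂/r₁) = 2π × 13.9 × 203.2 / ln(0.0282/0.0247) = 1.34×10^5 W/m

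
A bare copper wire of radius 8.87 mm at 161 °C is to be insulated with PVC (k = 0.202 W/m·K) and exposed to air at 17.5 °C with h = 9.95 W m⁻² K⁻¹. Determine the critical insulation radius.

For a cylinder, r_cr = k_ins/h = 0.202/9.95 = 0.0203 m = 2.03 cm

r_cr = 2.03 cm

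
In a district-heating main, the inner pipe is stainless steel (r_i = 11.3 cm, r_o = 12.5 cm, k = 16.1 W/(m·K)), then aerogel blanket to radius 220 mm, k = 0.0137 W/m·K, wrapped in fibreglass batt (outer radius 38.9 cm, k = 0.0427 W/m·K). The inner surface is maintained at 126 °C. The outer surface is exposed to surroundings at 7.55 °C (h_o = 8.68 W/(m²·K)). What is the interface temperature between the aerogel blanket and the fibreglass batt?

Treat each layer as a resistance in series:
  R'_stainless steel = ln(0.125/0.113)/(2πk) = 0.1009/(2π·16.1) = 9.977×10^-4 m·K/W
  R'_aerogel blanket = ln(0.220/0.125)/(2πk) = 0.5653/(2π·0.0137) = 6.567 m·K/W
  R'_fibreglass batt = ln(0.389/0.220)/(2πk) = 0.5700/(2π·0.0427) = 2.124 m·K/W
  R'_conv,out = 1/(2πr h) = 1/(2π·0.389·8.68) = 0.04714 m·K/W
ΣR = 9.977×10^-4 + 6.567 + 2.124 + 0.04714 = 8.739 m·K/W
Q' = ΔT/ΣR = (126 °C − 7.55 °C)/8.739 = 13.55 W/m
From the inner boundary to the aerogel blanket/fibreglass batt interface, ΣR_partial = 6.568 m·K/W.
T_interface = T_in − Q'·ΣR_partial = 126 °C − (13.55)(6.568) = 37.0 °C

T = 37.0 °C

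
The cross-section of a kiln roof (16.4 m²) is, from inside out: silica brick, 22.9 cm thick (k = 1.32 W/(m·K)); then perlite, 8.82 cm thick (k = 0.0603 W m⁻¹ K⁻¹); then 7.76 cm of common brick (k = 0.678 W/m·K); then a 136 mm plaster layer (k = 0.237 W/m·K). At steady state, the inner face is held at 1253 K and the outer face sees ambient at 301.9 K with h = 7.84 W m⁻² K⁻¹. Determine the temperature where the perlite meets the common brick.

T = 618 K

Series thermal resistances, inner to outer:
  R_silica brick = L/(kA) = 0.229/(1.32·16.4) = 0.01058 K/W
  R_perlite = L/(kA) = 0.0882/(0.0603·16.4) = 0.08919 K/W
  R_common brick = L/(kA) = 0.0776/(0.678·16.4) = 0.006979 K/W
  R_plaster = L/(kA) = 0.136/(0.237·16.4) = 0.03499 K/W
  R_conv,out = 1/(hA) = 1/(7.84·16.4) = 0.007778 K/W
ΣR = 0.01058 + 0.08919 + 0.006979 + 0.03499 + 0.007778 = 0.1495 K/W
Q = ΔT/ΣR = (1253 K − 301.9 K)/0.1495 = 6362 W
From the inner boundary to the perlite/common brick interface, ΣR_partial = 0.09977 K/W.
T_interface = T_in − Q·ΣR_partial = 1253 K − (6362)(0.09977) = 618 K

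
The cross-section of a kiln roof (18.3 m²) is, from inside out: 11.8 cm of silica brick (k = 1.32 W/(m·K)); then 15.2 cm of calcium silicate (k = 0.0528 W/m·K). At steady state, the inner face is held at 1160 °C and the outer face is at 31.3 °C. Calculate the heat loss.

Q = 6.96 kW

Series thermal resistances, inner to outer:
  R_silica brick = L/(kA) = 0.118/(1.32·18.3) = 0.004885 K/W
  R_calcium silicate = L/(kA) = 0.152/(0.0528·18.3) = 0.1573 K/W
ΣR = 0.004885 + 0.1573 = 0.1622 K/W
Q = ΔT/ΣR = (1160 °C − 31.3 °C)/0.1622 = 6960 W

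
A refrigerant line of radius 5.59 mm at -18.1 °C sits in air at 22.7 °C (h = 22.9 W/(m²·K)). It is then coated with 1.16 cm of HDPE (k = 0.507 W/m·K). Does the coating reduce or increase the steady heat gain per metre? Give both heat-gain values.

increases: 32.8 → 53.9 W/m

Critical radius for a cylinder: r_cr = k/h = 0.0221 m = 2.21 cm.
Outer radius after coating: r₂ = 0.00559 + 0.0116 = 0.01719 m.
Since r₁ < r_cr and r₂ ≤ r_cr, the coating moves toward the maximum at r_cr — heat gain rises.
Bare: R = 1/(2πr₁h) = 1.243 m·K/W; Q = 40.8/1.243 = 32.8 W/m.
Coated: R = R_cond + R_conv = 0.7569 m·K/W; Q = 40.8/0.7569 = 53.9 W/m.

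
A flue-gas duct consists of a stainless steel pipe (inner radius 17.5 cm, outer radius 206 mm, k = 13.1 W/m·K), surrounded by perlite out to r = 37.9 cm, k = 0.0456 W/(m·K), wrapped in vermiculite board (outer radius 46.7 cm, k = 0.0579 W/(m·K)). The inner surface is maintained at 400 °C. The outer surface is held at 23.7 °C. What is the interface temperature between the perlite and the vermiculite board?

Resistance network (inner→outer):
  R'_stainless steel = ln(0.206/0.175)/(2πk) = 0.1631/(2π·13.1) = 0.001981 m·K/W
  R'_perlite = ln(0.379/0.206)/(2πk) = 0.6097/(2π·0.0456) = 2.128 m·K/W
  R'_vermiculite board = ln(0.467/0.379)/(2πk) = 0.2088/(2π·0.0579) = 0.5739 m·K/W
ΣR = 0.001981 + 2.128 + 0.5739 = 2.704 m·K/W
Q' = ΔT/ΣR = (400 °C − 23.7 °C)/2.704 = 139.2 W/m
From the inner boundary to the perlite/vermiculite board interface, ΣR_partial = 2.130 m·K/W.
T_interface = T_in − Q'·ΣR_partial = 400 °C − (139.2)(2.130) = 104 °C

T = 104 °C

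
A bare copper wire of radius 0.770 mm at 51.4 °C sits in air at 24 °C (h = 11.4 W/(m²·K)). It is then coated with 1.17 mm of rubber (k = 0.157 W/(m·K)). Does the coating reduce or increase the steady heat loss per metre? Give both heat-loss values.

increases: 1.51 → 3.37 W/m

Critical radius for a cylinder: r_cr = k/h = 0.0138 m = 1.38 cm.
Outer radius after coating: r₂ = 7.70×10^-4 + 0.00117 = 0.001940 m.
Since r₁ < r_cr and r₂ ≤ r_cr, the coating moves toward the maximum at r_cr — heat loss rises.
Bare: R = 1/(2πr₁h) = 18.13 m·K/W; Q = 27.4/18.13 = 1.51 W/m.
Coated: R = R_cond + R_conv = 8.133 m·K/W; Q = 27.4/8.133 = 3.37 W/m.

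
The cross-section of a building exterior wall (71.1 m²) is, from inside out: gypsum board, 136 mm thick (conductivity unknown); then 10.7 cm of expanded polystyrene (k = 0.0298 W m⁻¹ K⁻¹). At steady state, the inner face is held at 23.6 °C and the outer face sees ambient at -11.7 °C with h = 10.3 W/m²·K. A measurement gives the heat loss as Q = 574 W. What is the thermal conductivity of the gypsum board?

ΣR = ΔT/Q = |23.6 − -11.7|/574 = 0.06150 K/W
Known resistances:
  R_expanded polystyrene = L/(kA) = 0.107/(0.0298·71.1) = 0.05050 K/W
  R_conv,out = 1/(hA) = 1/(10.3·71.1) = 0.001366 K/W
R_gypsum board = ΣR − ΣR_known = 0.06150 − 0.05187 = 0.009630 K/W
L/(kA) = 0.009630 ⇒ k = 0.136/(0.009630·71.1) = 0.199 W/m·K

k = 0.199 W/m·K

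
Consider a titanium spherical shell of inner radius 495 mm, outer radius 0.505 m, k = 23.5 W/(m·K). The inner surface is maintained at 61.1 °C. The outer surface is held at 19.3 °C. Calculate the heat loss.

Q = 309 kW

Q = 4πk·ΔT/(1/r₁ − 1/r₂) = 4π × 23.5 × 41.8 / (1/0.495 − 1/0.505) = 3.09×10^5 W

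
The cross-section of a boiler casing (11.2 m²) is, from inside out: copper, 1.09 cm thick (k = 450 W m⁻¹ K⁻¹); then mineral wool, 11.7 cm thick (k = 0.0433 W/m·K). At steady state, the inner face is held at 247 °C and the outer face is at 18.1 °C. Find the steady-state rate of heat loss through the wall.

Q = 949 W

Treat each layer as a resistance in series:
  R_copper = L/(kA) = 0.0109/(450·11.2) = 2.163×10^-6 K/W
  R_mineral wool = L/(kA) = 0.117/(0.0433·11.2) = 0.2413 K/W
ΣR = 2.163×10^-6 + 0.2413 = 0.2413 K/W
Q = ΔT/ΣR = (247 °C − 18.1 °C)/0.2413 = 949 W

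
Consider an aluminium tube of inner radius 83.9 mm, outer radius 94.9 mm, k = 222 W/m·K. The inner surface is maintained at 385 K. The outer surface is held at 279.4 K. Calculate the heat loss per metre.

Q' = 2πk·ΔT/ln(r₂/r₁) = 2π × 222 × 105.6 / ln(0.0949/0.0839) = 1.20×10^6 W/m

Q' = 1200 kW/m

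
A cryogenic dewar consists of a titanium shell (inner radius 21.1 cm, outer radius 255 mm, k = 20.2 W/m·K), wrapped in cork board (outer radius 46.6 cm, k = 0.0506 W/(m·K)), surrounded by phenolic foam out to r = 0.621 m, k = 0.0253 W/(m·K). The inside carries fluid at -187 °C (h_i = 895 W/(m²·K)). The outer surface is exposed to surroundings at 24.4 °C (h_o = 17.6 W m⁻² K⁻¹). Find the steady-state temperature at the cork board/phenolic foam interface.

Series thermal resistances, inner to outer:
  R_conv,in = 1/(4πr²h) = 1/(4π·0.211²·895) = 0.001997 K/W
  R_titanium = (1/0.211 − 1/0.255)/(4πk) = 0.8178/(4π·20.2) = 0.003222 K/W
  R_cork board = (1/0.255 − 1/0.466)/(4πk) = 1.776/(4π·0.0506) = 2.793 K/W
  R_phenolic foam = (1/0.466 − 1/0.621)/(4πk) = 0.5356/(4π·0.0253) = 1.685 K/W
  R_conv,out = 1/(4πr²h) = 1/(4π·0.621²·17.6) = 0.01172 K/W
ΣR = 0.001997 + 0.003222 + 2.793 + 1.685 + 0.01172 = 4.495 K/W
Q = ΔT/ΣR = (-187 °C − 24.4 °C)/4.495 = -47.03 W
From the inner boundary to the cork board/phenolic foam interface, ΣR_partial = 2.798 K/W.
T_interface = T_in − Q·ΣR_partial = -187 °C − (-47.03)(2.798) = -55.4 °C

T = -55.4 °C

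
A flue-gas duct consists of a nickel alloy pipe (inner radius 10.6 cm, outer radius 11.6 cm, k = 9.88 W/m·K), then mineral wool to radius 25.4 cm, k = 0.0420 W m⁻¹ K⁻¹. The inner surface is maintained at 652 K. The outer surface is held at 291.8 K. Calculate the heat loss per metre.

Q' = 121 W/m

Resistance network (inner→outer):
  R'_nickel alloy = ln(0.116/0.106)/(2πk) = 0.09015/(2π·9.88) = 0.001452 m·K/W
  R'_mineral wool = ln(0.254/0.116)/(2πk) = 0.7837/(2π·0.0420) = 2.970 m·K/W
ΣR = 0.001452 + 2.970 = 2.971 m·K/W
Q' = ΔT/ΣR = (652 K − 291.8 K)/2.971 = 121 W/m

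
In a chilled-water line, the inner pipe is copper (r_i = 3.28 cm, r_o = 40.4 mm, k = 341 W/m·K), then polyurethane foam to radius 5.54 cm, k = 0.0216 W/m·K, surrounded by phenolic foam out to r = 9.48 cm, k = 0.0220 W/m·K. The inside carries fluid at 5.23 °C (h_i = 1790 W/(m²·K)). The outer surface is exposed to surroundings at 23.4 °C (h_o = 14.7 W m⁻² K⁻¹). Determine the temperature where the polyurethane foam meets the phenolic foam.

T = 11.9 °C

Resistance network (inner→outer):
  R'_conv,in = 1/(2πr h) = 1/(2π·0.0328·1790) = 0.002711 m·K/W
  R'_copper = ln(0.0404/0.0328)/(2πk) = 0.2084/(2π·341) = 9.727×10^-5 m·K/W
  R'_polyurethane foam = ln(0.0554/0.0404)/(2πk) = 0.3157/(2π·0.0216) = 2.327 m·K/W
  R'_phenolic foam = ln(0.0948/0.0554)/(2πk) = 0.5372/(2π·0.0220) = 3.886 m·K/W
  R'_conv,out = 1/(2πr h) = 1/(2π·0.0948·14.7) = 0.1142 m·K/W
ΣR = 0.002711 + 9.727×10^-5 + 2.327 + 3.886 + 0.1142 = 6.330 m·K/W
Q' = ΔT/ΣR = (5.23 °C − 23.4 °C)/6.330 = -2.870 W/m
From the inner boundary to the polyurethane foam/phenolic foam interface, ΣR_partial = 2.330 m·K/W.
T_interface = T_in − Q'·ΣR_partial = 5.23 °C − (-2.870)(2.330) = 11.9 °C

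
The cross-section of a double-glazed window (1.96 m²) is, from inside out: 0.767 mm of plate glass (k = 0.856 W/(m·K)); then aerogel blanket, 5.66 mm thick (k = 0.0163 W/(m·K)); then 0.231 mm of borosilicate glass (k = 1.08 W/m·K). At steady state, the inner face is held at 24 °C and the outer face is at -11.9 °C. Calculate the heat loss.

Treat each layer as a resistance in series:
  R_plate glass = L/(kA) = 7.67×10^-4/(0.856·1.96) = 4.572×10^-4 K/W
  R_aerogel blanket = L/(kA) = 0.00566/(0.0163·1.96) = 0.1772 K/W
  R_borosilicate glass = L/(kA) = 2.31×10^-4/(1.08·1.96) = 1.091×10^-4 K/W
ΣR = 4.572×10^-4 + 0.1772 + 1.091×10^-4 = 0.1778 K/W
Q = ΔT/ΣR = (24 °C − -11.9 °C)/0.1778 = 202 W

Q = 202 W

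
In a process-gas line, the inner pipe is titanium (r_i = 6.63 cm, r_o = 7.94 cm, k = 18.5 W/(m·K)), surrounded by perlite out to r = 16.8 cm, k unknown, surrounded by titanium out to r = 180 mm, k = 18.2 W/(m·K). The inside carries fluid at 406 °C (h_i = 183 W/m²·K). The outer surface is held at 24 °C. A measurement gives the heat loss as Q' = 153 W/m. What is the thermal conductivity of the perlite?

k = 0.0481 W/m·K

ΣR = ΔT/Q' = |406 − 24|/153 = 2.497 m·K/W
Known resistances:
  R'_conv,in = 1/(2πr h) = 1/(2π·0.0663·183) = 0.01312 m·K/W
  R'_titanium = ln(0.0794/0.0663)/(2πk) = 0.1803/(2π·18.5) = 0.001551 m·K/W
  R'_titanium = ln(0.180/0.168)/(2πk) = 0.06899/(2π·18.2) = 6.033×10^-4 m·K/W
R_perlite = ΣR − ΣR_known = 2.497 − 0.01527 = 2.482 m·K/W
ln(r₂/r₁)/(2πk) = 2.482 ⇒ k = 0.7495/(2π·2.482) = 0.0481 W/m·K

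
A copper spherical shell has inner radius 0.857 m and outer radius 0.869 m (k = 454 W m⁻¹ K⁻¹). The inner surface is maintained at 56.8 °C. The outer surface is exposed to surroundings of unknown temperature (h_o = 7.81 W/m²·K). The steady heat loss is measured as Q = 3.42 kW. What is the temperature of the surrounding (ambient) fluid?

T_out = 10.6 °C

Sum the resistances:
  R_copper = (1/0.857 − 1/0.869)/(4πk) = 0.01611/(4π·454) = 2.824×10^-6 K/W
  R_conv,out = 1/(4πr²h) = 1/(4π·0.869²·7.81) = 0.01349 K/W
ΣR = 0.01350 K/W
ΔT = Q·ΣR = 3420 × 0.01350 = 46.17 K
Heat flows outward, so T_out = T_in − ΔT = 56.8 − 46.17 = 10.6 °C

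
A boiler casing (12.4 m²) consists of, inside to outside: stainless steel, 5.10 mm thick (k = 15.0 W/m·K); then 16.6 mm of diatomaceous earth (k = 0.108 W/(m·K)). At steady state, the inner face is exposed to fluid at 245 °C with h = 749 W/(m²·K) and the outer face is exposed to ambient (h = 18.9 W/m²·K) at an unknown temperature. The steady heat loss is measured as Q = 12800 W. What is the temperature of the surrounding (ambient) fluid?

T_out = 30.0 °C

Sum the resistances:
  R_conv,in = 1/(hA) = 1/(749·12.4) = 1.077×10^-4 K/W
  R_stainless steel = L/(kA) = 0.00510/(15.0·12.4) = 2.742×10^-5 K/W
  R_diatomaceous earth = L/(kA) = 0.0166/(0.108·12.4) = 0.01240 K/W
  R_conv,out = 1/(hA) = 1/(18.9·12.4) = 0.004267 K/W
ΣR = 0.01680 K/W
ΔT = Q·ΣR = 12800 × 0.01680 = 215.0 K
Heat flows outward, so T_out = T_in − ΔT = 245 − 215.0 = 30.0 °C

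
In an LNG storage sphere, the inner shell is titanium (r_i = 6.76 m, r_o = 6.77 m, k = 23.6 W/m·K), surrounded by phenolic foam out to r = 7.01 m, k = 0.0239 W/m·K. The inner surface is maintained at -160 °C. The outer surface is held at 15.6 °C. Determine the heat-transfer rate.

Q = 10.4 kW

Resistance network (inner→outer):
  R_titanium = (1/6.76 − 1/6.77)/(4πk) = 2.185×10^-4/(4π·23.6) = 7.368×10^-7 K/W
  R_phenolic foam = (1/6.77 − 1/7.01)/(4πk) = 0.005057/(4π·0.0239) = 0.01684 K/W
ΣR = 7.368×10^-7 + 0.01684 = 0.01684 K/W
Q = ΔT/ΣR = (-160 °C − 15.6 °C)/0.01684 = -10400 W
(Negative Q ⇒ heat flows inward; heat gain = 10400 W.)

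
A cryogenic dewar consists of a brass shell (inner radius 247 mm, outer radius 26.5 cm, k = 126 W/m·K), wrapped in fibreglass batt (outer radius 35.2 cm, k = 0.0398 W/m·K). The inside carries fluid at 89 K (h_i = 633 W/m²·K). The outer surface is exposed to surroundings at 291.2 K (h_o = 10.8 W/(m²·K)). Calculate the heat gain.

Q = 105 W

Resistance network (inner→outer):
  R_conv,in = 1/(4πr²h) = 1/(4π·0.247²·633) = 0.002061 K/W
  R_brass = (1/0.247 − 1/0.265)/(4πk) = 0.2750/(4π·126) = 1.737×10^-4 K/W
  R_fibreglass batt = (1/0.265 − 1/0.352)/(4πk) = 0.9327/(4π·0.0398) = 1.865 K/W
  R_conv,out = 1/(4πr²h) = 1/(4π·0.352²·10.8) = 0.05947 K/W
ΣR = 0.002061 + 1.737×10^-4 + 1.865 + 0.05947 = 1.927 K/W
Q = ΔT/ΣR = (89 K − 291.2 K)/1.927 = -105 W
(Negative Q ⇒ heat flows inward; heat gain = 105 W.)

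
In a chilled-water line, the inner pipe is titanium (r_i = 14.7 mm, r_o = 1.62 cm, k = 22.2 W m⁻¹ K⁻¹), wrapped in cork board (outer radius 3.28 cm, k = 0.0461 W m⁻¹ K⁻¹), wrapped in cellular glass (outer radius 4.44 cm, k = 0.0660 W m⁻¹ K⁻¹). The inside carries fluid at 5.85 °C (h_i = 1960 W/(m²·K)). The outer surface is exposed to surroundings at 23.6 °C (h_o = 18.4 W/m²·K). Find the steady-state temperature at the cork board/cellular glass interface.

T = 18.7 °C

Series thermal resistances, inner to outer:
  R'_conv,in = 1/(2πr h) = 1/(2π·0.0147·1960) = 0.005524 m·K/W
  R'_titanium = ln(0.0162/0.0147)/(2πk) = 0.09716/(2π·22.2) = 6.966×10^-4 m·K/W
  R'_cork board = ln(0.0328/0.0162)/(2πk) = 0.7054/(2π·0.0461) = 2.435 m·K/W
  R'_cellular glass = ln(0.0444/0.0328)/(2πk) = 0.3028/(2π·0.0660) = 0.7302 m·K/W
  R'_conv,out = 1/(2πr h) = 1/(2π·0.0444·18.4) = 0.1948 m·K/W
ΣR = 0.005524 + 6.966×10^-4 + 2.435 + 0.7302 + 0.1948 = 3.366 m·K/W
Q' = ΔT/ΣR = (5.85 °C − 23.6 °C)/3.366 = -5.273 W/m
From the inner boundary to the cork board/cellular glass interface, ΣR_partial = 2.441 m·K/W.
T_interface = T_in − Q'·ΣR_partial = 5.85 °C − (-5.273)(2.441) = 18.7 °C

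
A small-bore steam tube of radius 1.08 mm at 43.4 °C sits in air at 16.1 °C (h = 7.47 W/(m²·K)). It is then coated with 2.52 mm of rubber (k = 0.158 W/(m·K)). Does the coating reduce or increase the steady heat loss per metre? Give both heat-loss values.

increases: 1.38 → 3.83 W/m

Critical radius for a cylinder: r_cr = k/h = 0.0212 m = 2.12 cm.
Outer radius after coating: r₂ = 0.00108 + 0.00252 = 0.00360 m.
Since r₁ < r_cr and r₂ ≤ r_cr, the coating moves toward the maximum at r_cr — heat loss rises.
Bare: R = 1/(2πr₁h) = 19.73 m·K/W; Q = 27.3/19.73 = 1.38 W/m.
Coated: R = R_cond + R_conv = 7.131 m·K/W; Q = 27.3/7.131 = 3.83 W/m.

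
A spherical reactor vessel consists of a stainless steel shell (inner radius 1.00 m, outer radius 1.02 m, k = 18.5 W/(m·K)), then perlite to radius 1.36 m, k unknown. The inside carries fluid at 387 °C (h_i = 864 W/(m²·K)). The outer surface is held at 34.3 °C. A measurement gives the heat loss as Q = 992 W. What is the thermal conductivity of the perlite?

k = 0.0549 W/m·K

ΣR = ΔT/Q = |387 − 34.3|/992 = 0.3555 K/W
Known resistances:
  R_conv,in = 1/(4πr²h) = 1/(4π·1.00²·864) = 9.210×10^-5 K/W
  R_stainless steel = (1/1.00 − 1/1.02)/(4πk) = 0.01961/(4π·18.5) = 8.434×10^-5 K/W
R_perlite = ΣR − ΣR_known = 0.3555 − 1.764×10^-4 = 0.3553 K/W
(1/r₁−1/r₂)/(4πk) = 0.3553 ⇒ k = 0.2451/(4π·0.3553) = 0.0549 W/m·K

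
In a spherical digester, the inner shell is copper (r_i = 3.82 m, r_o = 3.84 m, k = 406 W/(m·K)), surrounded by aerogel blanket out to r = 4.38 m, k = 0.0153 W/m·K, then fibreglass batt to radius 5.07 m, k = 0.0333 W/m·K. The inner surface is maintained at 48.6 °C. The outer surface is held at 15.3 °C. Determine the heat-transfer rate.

Treat each layer as a resistance in series:
  R_copper = (1/3.82 − 1/3.84)/(4πk) = 0.001363/(4π·406) = 2.672×10^-7 K/W
  R_aerogel blanket = (1/3.84 − 1/4.38)/(4πk) = 0.03211/(4π·0.0153) = 0.1670 K/W
  R_fibreglass batt = (1/4.38 − 1/5.07)/(4πk) = 0.03107/(4π·0.0333) = 0.07425 K/W
ΣR = 2.672×10^-7 + 0.1670 + 0.07425 = 0.2413 K/W
Q = ΔT/ΣR = (48.6 °C − 15.3 °C)/0.2413 = 138 W

Q = 138 W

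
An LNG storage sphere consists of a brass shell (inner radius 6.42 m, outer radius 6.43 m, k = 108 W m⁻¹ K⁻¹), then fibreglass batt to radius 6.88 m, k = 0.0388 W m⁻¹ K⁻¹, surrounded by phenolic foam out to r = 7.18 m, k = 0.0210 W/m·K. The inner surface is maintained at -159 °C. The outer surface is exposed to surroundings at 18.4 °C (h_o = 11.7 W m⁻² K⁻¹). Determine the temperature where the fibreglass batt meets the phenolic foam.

T = -74.9 °C

Treat each layer as a resistance in series:
  R_brass = (1/6.42 − 1/6.43)/(4πk) = 2.422×10^-4/(4π·108) = 1.785×10^-7 K/W
  R_fibreglass batt = (1/6.43 − 1/6.88)/(4πk) = 0.01017/(4π·0.0388) = 0.02086 K/W
  R_phenolic foam = (1/6.88 − 1/7.18)/(4πk) = 0.006073/(4π·0.0210) = 0.02301 K/W
  R_conv,out = 1/(4πr²h) = 1/(4π·7.18²·11.7) = 1.319×10^-4 K/W
ΣR = 1.785×10^-7 + 0.02086 + 0.02301 + 1.319×10^-4 = 0.04400 K/W
Q = ΔT/ΣR = (-159 °C − 18.4 °C)/0.04400 = -4032 W
From the inner boundary to the fibreglass batt/phenolic foam interface, ΣR_partial = 0.02086 K/W.
T_interface = T_in − Q·ΣR_partial = -159 °C − (-4032)(0.02086) = -74.9 °C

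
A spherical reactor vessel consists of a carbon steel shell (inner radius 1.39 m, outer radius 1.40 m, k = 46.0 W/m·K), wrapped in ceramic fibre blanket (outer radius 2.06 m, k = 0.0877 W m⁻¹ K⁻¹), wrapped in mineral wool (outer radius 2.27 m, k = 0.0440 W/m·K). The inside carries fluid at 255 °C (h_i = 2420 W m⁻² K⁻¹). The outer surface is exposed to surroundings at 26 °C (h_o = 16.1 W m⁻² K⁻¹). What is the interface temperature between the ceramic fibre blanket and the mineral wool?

T = 90.9 °C

Series thermal resistances, inner to outer:
  R_conv,in = 1/(4πr²h) = 1/(4π·1.39²·2420) = 1.702×10^-5 K/W
  R_carbon steel = (1/1.39 − 1/1.40)/(4πk) = 0.005139/(4π·46.0) = 8.890×10^-6 K/W
  R_ceramic fibre blanket = (1/1.40 − 1/2.06)/(4πk) = 0.2288/(4π·0.0877) = 0.2077 K/W
  R_mineral wool = (1/2.06 − 1/2.27)/(4πk) = 0.04491/(4π·0.0440) = 0.08122 K/W
  R_conv,out = 1/(4πr²h) = 1/(4π·2.27²·16.1) = 9.592×10^-4 K/W
ΣR = 1.702×10^-5 + 8.890×10^-6 + 0.2077 + 0.08122 + 9.592×10^-4 = 0.2899 K/W
Q = ΔT/ΣR = (255 °C − 26 °C)/0.2899 = 789.9 W
From the inner boundary to the ceramic fibre blanket/mineral wool interface, ΣR_partial = 0.2077 K/W.
T_interface = T_in − Q·ΣR_partial = 255 °C − (789.9)(0.2077) = 90.9 °C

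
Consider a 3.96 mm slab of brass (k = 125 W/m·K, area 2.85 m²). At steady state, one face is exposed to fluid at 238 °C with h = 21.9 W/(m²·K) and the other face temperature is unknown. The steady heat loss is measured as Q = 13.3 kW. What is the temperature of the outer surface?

T_out = 24.8 °C

Sum the resistances:
  R_conv,in = 1/(hA) = 1/(21.9·2.85) = 0.01602 K/W
  R_brass = L/(kA) = 0.00396/(125·2.85) = 1.112×10^-5 K/W
ΣR = 0.01603 K/W
ΔT = Q·ΣR = 13300 × 0.01603 = 213.2 K
Heat flows outward, so T_out = T_in − ΔT = 238 − 213.2 = 24.8 °C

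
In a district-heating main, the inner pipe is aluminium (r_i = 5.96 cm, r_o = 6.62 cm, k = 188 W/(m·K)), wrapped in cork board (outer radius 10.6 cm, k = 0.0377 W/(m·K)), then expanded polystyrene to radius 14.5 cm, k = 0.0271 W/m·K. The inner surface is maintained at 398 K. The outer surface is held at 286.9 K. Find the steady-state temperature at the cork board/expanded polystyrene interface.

T = 340.3 K

Series thermal resistances, inner to outer:
  R'_aluminium = ln(0.0662/0.0596)/(2πk) = 0.1050/(2π·188) = 8.891×10^-5 m·K/W
  R'_cork board = ln(0.106/0.0662)/(2πk) = 0.4708/(2π·0.0377) = 1.987 m·K/W
  R'_expanded polystyrene = ln(0.145/0.106)/(2πk) = 0.3133/(2π·0.0271) = 1.840 m·K/W
ΣR = 8.891×10^-5 + 1.987 + 1.840 = 3.827 m·K/W
Q' = ΔT/ΣR = (398 K − 286.9 K)/3.827 = 29.03 W/m
From the inner boundary to the cork board/expanded polystyrene interface, ΣR_partial = 1.987 m·K/W.
T_interface = T_in − Q'·ΣR_partial = 398 K − (29.03)(1.987) = 340.3 K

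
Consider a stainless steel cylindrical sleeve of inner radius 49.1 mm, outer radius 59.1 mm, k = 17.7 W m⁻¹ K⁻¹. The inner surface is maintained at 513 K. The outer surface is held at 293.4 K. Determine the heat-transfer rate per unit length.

Q' = 2πk·ΔT/ln(r₂/r₁) = 2π × 17.7 × 219.6 / ln(0.0591/0.0491) = 1.32×10^5 W/m

Q' = 132 kW/m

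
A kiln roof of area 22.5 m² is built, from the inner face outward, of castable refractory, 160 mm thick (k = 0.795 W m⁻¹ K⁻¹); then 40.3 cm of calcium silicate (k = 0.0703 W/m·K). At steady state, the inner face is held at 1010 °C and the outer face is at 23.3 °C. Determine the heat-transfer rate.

Treat each layer as a resistance in series:
  R_castable refractory = L/(kA) = 0.160/(0.795·22.5) = 0.008945 K/W
  R_calcium silicate = L/(kA) = 0.403/(0.0703·22.5) = 0.2548 K/W
ΣR = 0.008945 + 0.2548 = 0.2637 K/W
Q = ΔT/ΣR = (1010 °C − 23.3 °C)/0.2637 = 3740 W

Q = 3.74 kW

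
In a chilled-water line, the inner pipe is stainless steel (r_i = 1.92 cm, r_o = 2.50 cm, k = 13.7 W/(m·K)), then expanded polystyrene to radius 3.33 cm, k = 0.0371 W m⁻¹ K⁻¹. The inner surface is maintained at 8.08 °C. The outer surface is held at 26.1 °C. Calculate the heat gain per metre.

Q' = 14.6 W/m

Resistance network (inner→outer):
  R'_stainless steel = ln(0.0250/0.0192)/(2πk) = 0.2640/(2π·13.7) = 0.003067 m·K/W
  R'_expanded polystyrene = ln(0.0333/0.0250)/(2πk) = 0.2867/(2π·0.0371) = 1.230 m·K/W
ΣR = 0.003067 + 1.230 = 1.233 m·K/W
Q' = ΔT/ΣR = (8.08 °C − 26.1 °C)/1.233 = -14.6 W/m
(Negative Q' ⇒ heat flows inward; heat gain = 14.6 W/m.)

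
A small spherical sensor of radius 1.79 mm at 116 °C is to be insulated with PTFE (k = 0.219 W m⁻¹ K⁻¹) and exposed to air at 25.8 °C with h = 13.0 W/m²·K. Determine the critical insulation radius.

For a sphere, r_cr = 2k_ins/h = 2·0.219/13.0 = 0.0337 m = 3.37 cm

r_cr = 3.37 cm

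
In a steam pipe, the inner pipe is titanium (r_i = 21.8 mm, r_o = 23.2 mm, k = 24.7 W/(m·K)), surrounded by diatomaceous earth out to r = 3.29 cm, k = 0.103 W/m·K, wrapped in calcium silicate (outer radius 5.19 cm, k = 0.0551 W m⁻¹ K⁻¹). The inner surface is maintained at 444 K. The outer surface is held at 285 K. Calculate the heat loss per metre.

Q' = 85.6 W/m

Treat each layer as a resistance in series:
  R'_titanium = ln(0.0232/0.0218)/(2πk) = 0.06224/(2π·24.7) = 4.011×10^-4 m·K/W
  R'_diatomaceous earth = ln(0.0329/0.0232)/(2πk) = 0.3493/(2π·0.103) = 0.5398 m·K/W
  R'_calcium silicate = ln(0.0519/0.0329)/(2πk) = 0.4558/(2π·0.0551) = 1.317 m·K/W
ΣR = 4.011×10^-4 + 0.5398 + 1.317 = 1.857 m·K/W
Q' = ΔT/ΣR = (444 K − 285 K)/1.857 = 85.6 W/m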